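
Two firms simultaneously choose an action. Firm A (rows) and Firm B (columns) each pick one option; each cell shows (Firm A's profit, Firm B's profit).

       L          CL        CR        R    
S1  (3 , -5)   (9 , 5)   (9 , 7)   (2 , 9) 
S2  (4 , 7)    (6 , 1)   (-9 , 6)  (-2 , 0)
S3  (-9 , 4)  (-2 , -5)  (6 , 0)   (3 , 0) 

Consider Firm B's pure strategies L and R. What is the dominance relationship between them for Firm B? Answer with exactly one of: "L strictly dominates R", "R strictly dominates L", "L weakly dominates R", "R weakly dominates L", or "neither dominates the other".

neither dominates the other

L's payoffs vs R's, by Firm A's action — S1: -5<9, S2: 7>0, S3: 4>0.
L does better at S2, S3 but worse at S1; neither strategy dominates the other.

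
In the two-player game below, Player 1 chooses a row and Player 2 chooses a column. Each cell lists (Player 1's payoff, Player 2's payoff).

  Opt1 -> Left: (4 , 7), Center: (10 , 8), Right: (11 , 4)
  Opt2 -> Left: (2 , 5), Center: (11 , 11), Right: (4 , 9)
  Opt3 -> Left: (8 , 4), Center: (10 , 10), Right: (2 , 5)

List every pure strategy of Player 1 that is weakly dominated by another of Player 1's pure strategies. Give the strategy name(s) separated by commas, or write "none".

Opt1: no other strategy beats it everywhere (Opt2 at Left (4>2); Opt3 at Right (11>2)).
Nothing dominates Opt2: Opt1 at Center (11>10); Opt3 at Center (11>10).
Opt3 is not dominated — it holds its own against Opt1 at Left (8>4); Opt2 at Left (8>2).

none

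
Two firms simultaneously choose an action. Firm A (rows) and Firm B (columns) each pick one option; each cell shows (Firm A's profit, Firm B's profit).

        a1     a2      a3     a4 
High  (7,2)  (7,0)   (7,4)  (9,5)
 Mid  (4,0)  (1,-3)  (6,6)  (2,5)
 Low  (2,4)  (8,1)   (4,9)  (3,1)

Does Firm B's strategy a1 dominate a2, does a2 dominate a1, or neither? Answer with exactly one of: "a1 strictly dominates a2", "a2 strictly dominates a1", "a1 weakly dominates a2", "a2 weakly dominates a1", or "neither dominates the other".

a1 strictly dominates a2

Compare a1 to a2 across each choice by Firm A: High: 2>0, Mid: 0>-3, Low: 4>1.
Every comparison favours a1, so a1 strictly dominates a2.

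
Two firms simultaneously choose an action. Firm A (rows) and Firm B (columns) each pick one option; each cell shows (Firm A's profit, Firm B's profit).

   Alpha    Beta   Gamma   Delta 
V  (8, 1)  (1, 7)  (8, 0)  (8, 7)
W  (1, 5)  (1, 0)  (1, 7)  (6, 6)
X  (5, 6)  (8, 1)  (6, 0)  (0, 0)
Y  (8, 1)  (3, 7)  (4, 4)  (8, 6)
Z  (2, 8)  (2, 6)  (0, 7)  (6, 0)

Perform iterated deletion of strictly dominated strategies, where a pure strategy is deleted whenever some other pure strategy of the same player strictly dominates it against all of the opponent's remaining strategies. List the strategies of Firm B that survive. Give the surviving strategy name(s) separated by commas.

Row W is eliminated: Y beats it against every remaining column (Alpha: 8>1, Beta: 3>1, Gamma: 4>1, Delta: 8>6).
For Firm A, Y strictly dominates Z on the remaining columns (Alpha: 8>2, Beta: 3>2, Gamma: 4>0, Delta: 8>6); eliminate Z.
Firm B's strategy Gamma is strictly dominated by Beta (V: 7>0, X: 1>0, Y: 7>4) and is removed.
Among the remaining strategies, none is strictly dominated by another pure strategy of the same player, so the elimination stops.
Surviving strategies — Firm A: {V, X, Y}; Firm B: {Alpha, Beta, Delta}.

Alpha, Beta, Delta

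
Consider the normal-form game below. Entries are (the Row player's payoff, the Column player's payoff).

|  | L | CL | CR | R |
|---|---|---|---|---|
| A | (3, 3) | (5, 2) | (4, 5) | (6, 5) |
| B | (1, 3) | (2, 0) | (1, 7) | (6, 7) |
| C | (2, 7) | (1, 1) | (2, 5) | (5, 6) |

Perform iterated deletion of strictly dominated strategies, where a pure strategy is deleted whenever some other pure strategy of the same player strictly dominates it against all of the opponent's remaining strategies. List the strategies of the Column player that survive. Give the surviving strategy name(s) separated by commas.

CR, R

Row C is eliminated: A beats it against every remaining column (L: 3>2, CL: 5>1, CR: 4>2, R: 6>5).
The Column player's strategy L is strictly dominated by CR (A: 5>3, B: 7>3) and is removed.
Column CL is eliminated: CR beats it against every remaining row (A: 5>2, B: 7>0).
Among the remaining strategies, none is strictly dominated by another pure strategy of the same player, so the elimination stops.
Surviving strategies — the Row player: {A, B}; the Column player: {CR, R}.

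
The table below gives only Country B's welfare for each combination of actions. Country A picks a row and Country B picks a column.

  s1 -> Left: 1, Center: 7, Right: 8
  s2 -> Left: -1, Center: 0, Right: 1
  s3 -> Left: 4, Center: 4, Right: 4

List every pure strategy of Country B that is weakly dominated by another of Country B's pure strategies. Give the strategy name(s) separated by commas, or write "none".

Left, Center

Center weakly dominates Left — s1: 7>1, s2: 0>-1, s3: 4=4.
Center: dominated, since Right does at least as well everywhere (s1: 8>7, s2: 1>0, s3: 4=4).
Right: no other strategy beats it everywhere (Left at s1 (8>1); Center at s1 (8>7)).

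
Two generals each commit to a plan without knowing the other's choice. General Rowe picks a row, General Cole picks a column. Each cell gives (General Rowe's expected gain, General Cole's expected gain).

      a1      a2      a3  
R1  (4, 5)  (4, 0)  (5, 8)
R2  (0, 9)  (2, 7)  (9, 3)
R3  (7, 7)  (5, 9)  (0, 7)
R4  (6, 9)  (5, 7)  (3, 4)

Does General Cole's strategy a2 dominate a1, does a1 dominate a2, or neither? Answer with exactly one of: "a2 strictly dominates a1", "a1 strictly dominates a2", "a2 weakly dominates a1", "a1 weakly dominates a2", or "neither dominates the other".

neither dominates the other

a2's payoffs vs a1's, by General Rowe's action — R1: 0<5, R2: 7<9, R3: 9>7, R4: 7<9.
a2 does better at R3 but worse at R1, R2, R4; neither strategy dominates the other.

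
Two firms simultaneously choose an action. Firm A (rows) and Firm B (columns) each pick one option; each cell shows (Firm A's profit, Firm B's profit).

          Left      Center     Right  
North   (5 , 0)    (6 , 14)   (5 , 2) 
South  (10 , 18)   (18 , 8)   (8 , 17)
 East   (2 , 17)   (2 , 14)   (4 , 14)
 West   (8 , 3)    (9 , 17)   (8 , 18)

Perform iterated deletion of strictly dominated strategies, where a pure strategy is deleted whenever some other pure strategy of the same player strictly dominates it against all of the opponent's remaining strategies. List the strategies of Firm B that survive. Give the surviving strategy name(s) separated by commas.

Left, Right

Firm A's strategy North is strictly dominated by South (Left: 10>5, Center: 18>6, Right: 8>5) and is removed.
Firm A's strategy East is strictly dominated by South (Left: 10>2, Center: 18>2, Right: 8>4) and is removed.
Column Center is eliminated: Right beats it against every remaining row (South: 17>8, West: 18>17).
Among the remaining strategies, none is strictly dominated by another pure strategy of the same player, so the elimination stops.
Surviving strategies — Firm A: {South, West}; Firm B: {Left, Right}.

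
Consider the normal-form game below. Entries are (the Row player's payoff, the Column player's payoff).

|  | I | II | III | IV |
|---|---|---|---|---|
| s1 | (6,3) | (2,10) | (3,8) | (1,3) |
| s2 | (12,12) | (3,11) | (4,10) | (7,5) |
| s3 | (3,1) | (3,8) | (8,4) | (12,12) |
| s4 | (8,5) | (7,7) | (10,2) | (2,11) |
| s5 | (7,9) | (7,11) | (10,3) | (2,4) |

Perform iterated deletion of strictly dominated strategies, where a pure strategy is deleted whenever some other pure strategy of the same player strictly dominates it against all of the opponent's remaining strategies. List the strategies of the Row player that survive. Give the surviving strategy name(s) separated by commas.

Row s1 is eliminated: s2 beats it against every remaining column (I: 12>6, II: 3>2, III: 4>3, IV: 7>1).
Column III is eliminated: II beats it against every remaining row (s2: 11>10, s3: 8>4, s4: 7>2, s5: 11>3).
Among the remaining strategies, none is strictly dominated by another pure strategy of the same player, so the elimination stops.
Surviving strategies — the Row player: {s2, s3, s4, s5}; the Column player: {I, II, IV}.

s2, s3, s4, s5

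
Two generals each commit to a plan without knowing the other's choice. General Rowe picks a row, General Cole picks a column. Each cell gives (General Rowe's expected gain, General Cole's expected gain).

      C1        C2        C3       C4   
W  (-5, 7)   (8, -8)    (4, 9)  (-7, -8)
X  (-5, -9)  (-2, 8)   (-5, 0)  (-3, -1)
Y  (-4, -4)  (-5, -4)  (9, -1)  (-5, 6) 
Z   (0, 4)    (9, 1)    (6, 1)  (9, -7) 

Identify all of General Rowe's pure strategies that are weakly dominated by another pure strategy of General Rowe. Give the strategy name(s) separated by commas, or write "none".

Z weakly dominates W — C1: 0>-5, C2: 9>8, C3: 6>4, C4: 9>-7.
X is weakly dominated by Z (C1: 0>-5, C2: 9>-2, C3: 6>-5, C4: 9>-3).
Y: no other strategy beats it everywhere (W at C1 (-4>-5); X at C1 (-4>-5); Z at C3 (9>6)).
Nothing dominates Z: W at C1 (0>-5); X at C1 (0>-5); Y at C1 (0>-4).

W, X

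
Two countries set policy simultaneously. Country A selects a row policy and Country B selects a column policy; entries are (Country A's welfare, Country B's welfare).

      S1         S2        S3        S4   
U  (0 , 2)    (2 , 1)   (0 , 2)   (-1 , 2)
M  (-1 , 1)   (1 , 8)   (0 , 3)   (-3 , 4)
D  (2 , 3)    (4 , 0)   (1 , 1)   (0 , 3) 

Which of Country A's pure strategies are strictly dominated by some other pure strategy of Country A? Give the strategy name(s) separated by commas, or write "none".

U, M

U is strictly dominated by D (S1: 2>0, S2: 4>2, S3: 1>0, S4: 0>-1).
D strictly dominates M — S1: 2>-1, S2: 4>1, S3: 1>0, S4: 0>-3.
Nothing dominates D: U at S1 (2>0); M at S1 (2>-1).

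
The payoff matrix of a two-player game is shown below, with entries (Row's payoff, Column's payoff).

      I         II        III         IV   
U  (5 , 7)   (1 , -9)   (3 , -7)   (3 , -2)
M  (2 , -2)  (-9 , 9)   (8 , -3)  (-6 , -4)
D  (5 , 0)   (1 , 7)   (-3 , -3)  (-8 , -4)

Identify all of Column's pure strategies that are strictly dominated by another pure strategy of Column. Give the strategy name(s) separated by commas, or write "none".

Nothing dominates I: II at U (7>-9); III at U (7>-7); IV at U (7>-2).
Nothing dominates II: I at M (9>-2); III at M (9>-3); IV at M (9>-4).
III: dominated, since I does at least as well everywhere (U: 7>-7, M: -2>-3, D: 0>-3).
I strictly dominates IV — U: 7>-2, M: -2>-4, D: 0>-4.

III, IV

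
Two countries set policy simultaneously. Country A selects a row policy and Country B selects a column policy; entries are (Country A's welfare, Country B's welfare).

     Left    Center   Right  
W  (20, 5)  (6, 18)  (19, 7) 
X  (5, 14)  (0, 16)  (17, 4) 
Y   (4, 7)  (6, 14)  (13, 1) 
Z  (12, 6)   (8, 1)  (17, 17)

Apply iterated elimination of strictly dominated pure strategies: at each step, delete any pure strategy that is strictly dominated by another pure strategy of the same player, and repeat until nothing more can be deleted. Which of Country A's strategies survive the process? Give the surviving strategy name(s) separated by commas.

For Country A, W strictly dominates X on the remaining columns (Left: 20>5, Center: 6>0, Right: 19>17); eliminate X.
For Country A, Z strictly dominates Y on the remaining columns (Left: 12>4, Center: 8>6, Right: 17>13); eliminate Y.
Country B's strategy Left is strictly dominated by Right (W: 7>5, Z: 17>6) and is removed.
Among the remaining strategies, none is strictly dominated by another pure strategy of the same player, so the elimination stops.
Surviving strategies — Country A: {W, Z}; Country B: {Center, Right}.

W, Z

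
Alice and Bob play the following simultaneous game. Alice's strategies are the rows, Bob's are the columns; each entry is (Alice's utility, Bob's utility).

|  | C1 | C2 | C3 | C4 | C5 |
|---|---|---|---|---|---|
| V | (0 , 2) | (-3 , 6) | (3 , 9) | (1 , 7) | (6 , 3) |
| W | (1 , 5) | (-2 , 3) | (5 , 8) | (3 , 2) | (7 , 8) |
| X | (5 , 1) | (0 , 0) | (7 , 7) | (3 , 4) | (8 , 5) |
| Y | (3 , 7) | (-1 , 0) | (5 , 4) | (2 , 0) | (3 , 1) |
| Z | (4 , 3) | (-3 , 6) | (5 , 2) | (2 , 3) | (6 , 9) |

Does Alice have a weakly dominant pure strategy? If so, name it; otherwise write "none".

X

X vs V: C1: 5>0, C2: 0>-3, C3: 7>3, C4: 3>1, C5: 8>6.
X vs W: C1: 5>1, C2: 0>-2, C3: 7>5, C4: 3=3, C5: 8>7.
X vs Y: C1: 5>3, C2: 0>-1, C3: 7>5, C4: 3>2, C5: 8>3.
X vs Z: C1: 5>4, C2: 0>-3, C3: 7>5, C4: 3>2, C5: 8>6.
X is at least as good as every other strategy against every opponent action, so it is weakly dominant.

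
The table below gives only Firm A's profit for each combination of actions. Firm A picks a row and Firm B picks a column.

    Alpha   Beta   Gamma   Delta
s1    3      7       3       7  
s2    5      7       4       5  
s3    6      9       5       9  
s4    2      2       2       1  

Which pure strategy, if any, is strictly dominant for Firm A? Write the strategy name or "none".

s3

s3 vs s1: Alpha: 6>3, Beta: 9>7, Gamma: 5>3, Delta: 9>7.
s3 vs s2: Alpha: 6>5, Beta: 9>7, Gamma: 5>4, Delta: 9>5.
s3 vs s4: Alpha: 6>2, Beta: 9>2, Gamma: 5>2, Delta: 9>1.
s3 strictly beats every other strategy against every opponent action, so it is strictly dominant.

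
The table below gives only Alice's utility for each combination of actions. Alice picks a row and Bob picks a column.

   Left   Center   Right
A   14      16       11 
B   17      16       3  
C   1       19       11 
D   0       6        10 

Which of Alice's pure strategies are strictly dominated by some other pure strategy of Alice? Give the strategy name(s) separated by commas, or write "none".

A: no other strategy beats it everywhere (B at Center (16=16); C at Left (14>1); D at Left (14>0)).
B: no other strategy beats it everywhere (A at Left (17>14); C at Left (17>1); D at Left (17>0)).
C is not dominated — it holds its own against A at Center (19>16); B at Center (19>16); D at Left (1>0).
D: dominated, since A does at least as well everywhere (Left: 14>0, Center: 16>6, Right: 11>10).

D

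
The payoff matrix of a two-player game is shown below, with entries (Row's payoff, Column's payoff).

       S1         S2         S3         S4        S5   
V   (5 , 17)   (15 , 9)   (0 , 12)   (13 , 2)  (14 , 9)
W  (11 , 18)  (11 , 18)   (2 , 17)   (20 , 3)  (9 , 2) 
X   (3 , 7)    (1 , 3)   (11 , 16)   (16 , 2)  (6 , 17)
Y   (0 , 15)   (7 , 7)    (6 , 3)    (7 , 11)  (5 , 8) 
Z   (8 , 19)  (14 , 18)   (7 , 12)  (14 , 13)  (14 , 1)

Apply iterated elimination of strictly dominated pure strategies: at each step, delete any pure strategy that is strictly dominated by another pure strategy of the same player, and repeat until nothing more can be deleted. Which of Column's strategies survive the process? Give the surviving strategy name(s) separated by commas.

For Row, Z strictly dominates Y on the remaining columns (S1: 8>0, S2: 14>7, S3: 7>6, S4: 14>7, S5: 14>5); eliminate Y.
Column's strategy S4 is strictly dominated by S1 (V: 17>2, W: 18>3, X: 7>2, Z: 19>13) and is removed.
Among the remaining strategies, none is strictly dominated by another pure strategy of the same player, so the elimination stops.
Surviving strategies — Row: {V, W, X, Z}; Column: {S1, S2, S3, S5}.

S1, S2, S3, S5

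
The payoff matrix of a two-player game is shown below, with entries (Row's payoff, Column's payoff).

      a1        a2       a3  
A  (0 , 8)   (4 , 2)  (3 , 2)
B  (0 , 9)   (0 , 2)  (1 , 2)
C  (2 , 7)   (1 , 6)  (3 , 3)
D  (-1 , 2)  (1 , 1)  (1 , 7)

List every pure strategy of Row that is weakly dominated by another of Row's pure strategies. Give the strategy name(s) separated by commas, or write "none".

B, D

A: no other strategy beats it everywhere (B at a2 (4>0); C at a2 (4>1); D at a1 (0>-1)).
B is weakly dominated by A (a1: 0=0, a2: 4>0, a3: 3>1).
C is not dominated — it holds its own against A at a1 (2>0); B at a1 (2>0); D at a1 (2>-1).
A weakly dominates D — a1: 0>-1, a2: 4>1, a3: 3>1.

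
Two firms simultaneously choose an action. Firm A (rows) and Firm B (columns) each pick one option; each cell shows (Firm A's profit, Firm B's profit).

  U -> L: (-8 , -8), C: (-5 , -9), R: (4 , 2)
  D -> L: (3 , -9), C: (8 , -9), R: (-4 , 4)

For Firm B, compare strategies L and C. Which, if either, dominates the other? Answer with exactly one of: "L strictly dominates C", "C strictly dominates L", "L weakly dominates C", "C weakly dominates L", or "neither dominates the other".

L weakly dominates C

L's payoffs vs C's, by Firm A's action — U: -8>-9, D: -9=-9.
L is at least as good everywhere and strictly better somewhere (tied only at D), so L weakly but not strictly dominates C.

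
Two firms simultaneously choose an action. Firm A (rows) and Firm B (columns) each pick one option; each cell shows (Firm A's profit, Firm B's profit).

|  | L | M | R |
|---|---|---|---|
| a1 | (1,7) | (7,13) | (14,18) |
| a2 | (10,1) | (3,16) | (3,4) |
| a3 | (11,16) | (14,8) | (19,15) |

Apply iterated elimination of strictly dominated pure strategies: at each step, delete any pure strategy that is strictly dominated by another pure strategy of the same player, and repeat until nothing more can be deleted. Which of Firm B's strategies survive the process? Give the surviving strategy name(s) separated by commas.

For Firm A, a3 strictly dominates a1 on the remaining columns (L: 11>1, M: 14>7, R: 19>14); eliminate a1.
Row a2 is eliminated: a3 beats it against every remaining column (L: 11>10, M: 14>3, R: 19>3).
For Firm B, L strictly dominates M on the remaining rows (a3: 16>8); eliminate M.
For Firm B, L strictly dominates R on the remaining rows (a3: 16>15); eliminate R.
Among the remaining strategies, none is strictly dominated by another pure strategy of the same player, so the elimination stops.
Surviving strategies — Firm A: {a3}; Firm B: {L}.

L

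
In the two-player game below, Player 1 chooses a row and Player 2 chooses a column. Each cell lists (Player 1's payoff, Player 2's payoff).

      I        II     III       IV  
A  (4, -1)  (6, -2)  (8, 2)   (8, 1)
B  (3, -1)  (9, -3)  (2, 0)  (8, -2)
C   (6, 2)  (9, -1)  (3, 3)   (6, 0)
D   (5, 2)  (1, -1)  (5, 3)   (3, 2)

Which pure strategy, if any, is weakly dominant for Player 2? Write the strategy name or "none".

III

III vs I: A: 2>-1, B: 0>-1, C: 3>2, D: 3>2.
III vs II: A: 2>-2, B: 0>-3, C: 3>-1, D: 3>-1.
III vs IV: A: 2>1, B: 0>-2, C: 3>0, D: 3>2.
III is at least as good as every other strategy against every opponent action, so it is weakly dominant.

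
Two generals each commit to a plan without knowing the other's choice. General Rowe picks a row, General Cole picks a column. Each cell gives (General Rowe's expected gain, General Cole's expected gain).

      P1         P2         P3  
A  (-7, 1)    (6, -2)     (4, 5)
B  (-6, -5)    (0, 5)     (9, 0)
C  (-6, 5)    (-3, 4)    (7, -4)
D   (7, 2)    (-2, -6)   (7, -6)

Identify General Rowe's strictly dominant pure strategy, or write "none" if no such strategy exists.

A fails to dominate B at P1 (-7<-6).
B fails to dominate A at P2 (0<6).
C fails to dominate A at P2 (-3<6).
D fails to dominate A at P2 (-2<6).
No single strategy dominates all the others.

none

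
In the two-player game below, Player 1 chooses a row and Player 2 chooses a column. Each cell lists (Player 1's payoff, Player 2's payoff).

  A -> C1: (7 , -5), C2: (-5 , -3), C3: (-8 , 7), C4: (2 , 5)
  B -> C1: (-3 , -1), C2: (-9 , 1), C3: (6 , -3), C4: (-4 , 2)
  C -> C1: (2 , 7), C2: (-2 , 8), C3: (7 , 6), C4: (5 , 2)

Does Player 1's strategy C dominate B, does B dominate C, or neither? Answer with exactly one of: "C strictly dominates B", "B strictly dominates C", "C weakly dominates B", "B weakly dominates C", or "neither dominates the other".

C's payoffs vs B's, by Player 2's action — C1: 2>-3, C2: -2>-9, C3: 7>6, C4: 5>-4.
C gives a strictly higher payoff against each opponent action, so C strictly dominates B.

C strictly dominates B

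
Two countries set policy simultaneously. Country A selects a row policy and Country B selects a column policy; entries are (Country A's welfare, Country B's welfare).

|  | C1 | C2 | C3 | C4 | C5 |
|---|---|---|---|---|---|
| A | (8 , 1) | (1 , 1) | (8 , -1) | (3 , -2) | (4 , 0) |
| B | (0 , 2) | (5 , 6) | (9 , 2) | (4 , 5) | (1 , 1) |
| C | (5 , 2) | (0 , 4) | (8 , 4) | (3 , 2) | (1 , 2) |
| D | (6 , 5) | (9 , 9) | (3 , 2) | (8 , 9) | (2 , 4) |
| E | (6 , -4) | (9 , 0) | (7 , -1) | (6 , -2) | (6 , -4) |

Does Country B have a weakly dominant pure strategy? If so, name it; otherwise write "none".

C2

C2 vs C1: A: 1=1, B: 6>2, C: 4>2, D: 9>5, E: 0>-4.
C2 vs C3: A: 1>-1, B: 6>2, C: 4=4, D: 9>2, E: 0>-1.
C2 vs C4: A: 1>-2, B: 6>5, C: 4>2, D: 9=9, E: 0>-2.
C2 vs C5: A: 1>0, B: 6>1, C: 4>2, D: 9>4, E: 0>-4.
C2 is at least as good as every other strategy against every opponent action, so it is weakly dominant.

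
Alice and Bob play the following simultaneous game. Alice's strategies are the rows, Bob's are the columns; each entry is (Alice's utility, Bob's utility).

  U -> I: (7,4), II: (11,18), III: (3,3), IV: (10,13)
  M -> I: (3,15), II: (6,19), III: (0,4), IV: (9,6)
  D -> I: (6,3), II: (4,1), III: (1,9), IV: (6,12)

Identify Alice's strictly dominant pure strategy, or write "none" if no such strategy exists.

U

U vs M: I: 7>3, II: 11>6, III: 3>0, IV: 10>9.
U vs D: I: 7>6, II: 11>4, III: 3>1, IV: 10>6.
U strictly beats every other strategy against every opponent action, so it is strictly dominant.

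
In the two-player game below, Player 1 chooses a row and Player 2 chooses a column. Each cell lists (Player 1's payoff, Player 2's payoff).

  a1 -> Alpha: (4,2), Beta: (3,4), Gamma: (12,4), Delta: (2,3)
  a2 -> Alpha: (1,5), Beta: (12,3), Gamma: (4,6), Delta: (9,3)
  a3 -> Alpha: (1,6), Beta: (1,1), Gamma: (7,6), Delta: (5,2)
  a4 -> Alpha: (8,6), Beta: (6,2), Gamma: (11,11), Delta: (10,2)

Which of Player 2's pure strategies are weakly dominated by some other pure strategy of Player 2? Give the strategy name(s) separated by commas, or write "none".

Gamma weakly dominates Alpha — a1: 4>2, a2: 6>5, a3: 6=6, a4: 11>6.
Beta: dominated, since Gamma does at least as well everywhere (a1: 4=4, a2: 6>3, a3: 6>1, a4: 11>2).
Nothing dominates Gamma: Alpha at a1 (4>2); Beta at a2 (6>3); Delta at a1 (4>3).
Delta is weakly dominated by Gamma (a1: 4>3, a2: 6>3, a3: 6>2, a4: 11>2).

Alpha, Beta, Delta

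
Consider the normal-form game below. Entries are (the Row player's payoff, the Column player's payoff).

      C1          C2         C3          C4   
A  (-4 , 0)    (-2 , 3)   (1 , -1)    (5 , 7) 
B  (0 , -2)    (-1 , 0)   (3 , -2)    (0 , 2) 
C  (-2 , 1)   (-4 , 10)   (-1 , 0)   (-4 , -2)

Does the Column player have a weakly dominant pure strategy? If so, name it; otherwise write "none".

none

C1 fails to dominate C2 at A (0<3).
C2 fails to dominate C4 at A (3<7).
C3 fails to dominate C1 at A (-1<0).
C4 fails to dominate C1 at C (-2<1).
No single strategy dominates all the others.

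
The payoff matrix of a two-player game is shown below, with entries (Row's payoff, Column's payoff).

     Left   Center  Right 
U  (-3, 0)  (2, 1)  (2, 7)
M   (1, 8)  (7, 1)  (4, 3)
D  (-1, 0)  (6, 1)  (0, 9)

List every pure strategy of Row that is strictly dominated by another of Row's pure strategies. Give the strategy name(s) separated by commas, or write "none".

U: dominated, since M does at least as well everywhere (Left: 1>-3, Center: 7>2, Right: 4>2).
Nothing dominates M: U at Left (1>-3); D at Left (1>-1).
M strictly dominates D — Left: 1>-1, Center: 7>6, Right: 4>0.

U, D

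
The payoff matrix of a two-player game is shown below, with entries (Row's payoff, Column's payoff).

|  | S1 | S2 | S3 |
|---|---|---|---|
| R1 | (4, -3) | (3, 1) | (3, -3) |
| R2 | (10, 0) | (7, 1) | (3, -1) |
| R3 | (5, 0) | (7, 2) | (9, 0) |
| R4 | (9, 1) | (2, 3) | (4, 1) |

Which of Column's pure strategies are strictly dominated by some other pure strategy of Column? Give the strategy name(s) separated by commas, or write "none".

S1, S3

S1: dominated, since S2 does at least as well everywhere (R1: 1>-3, R2: 1>0, R3: 2>0, R4: 3>1).
S2: no other strategy beats it everywhere (S1 at R1 (1>-3); S3 at R1 (1>-3)).
S3 is strictly dominated by S2 (R1: 1>-3, R2: 1>-1, R3: 2>0, R4: 3>1).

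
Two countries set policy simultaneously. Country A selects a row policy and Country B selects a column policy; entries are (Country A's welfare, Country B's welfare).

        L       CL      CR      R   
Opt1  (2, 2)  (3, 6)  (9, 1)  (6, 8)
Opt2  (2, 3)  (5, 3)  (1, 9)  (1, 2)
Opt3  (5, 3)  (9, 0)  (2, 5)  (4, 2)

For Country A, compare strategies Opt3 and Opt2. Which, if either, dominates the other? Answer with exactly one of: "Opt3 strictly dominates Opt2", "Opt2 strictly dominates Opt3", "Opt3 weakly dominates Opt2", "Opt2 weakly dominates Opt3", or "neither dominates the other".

Opt3 strictly dominates Opt2

Opt3's payoffs vs Opt2's, by Country B's action — L: 5>2, CL: 9>5, CR: 2>1, R: 4>1.
Every comparison favours Opt3, so Opt3 strictly dominates Opt2.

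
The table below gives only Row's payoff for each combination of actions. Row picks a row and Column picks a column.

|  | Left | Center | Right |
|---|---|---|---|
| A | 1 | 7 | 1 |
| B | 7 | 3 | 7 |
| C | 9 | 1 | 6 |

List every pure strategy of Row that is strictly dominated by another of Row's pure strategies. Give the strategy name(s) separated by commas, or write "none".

A is not dominated — it holds its own against B at Center (7>3); C at Center (7>1).
Nothing dominates B: A at Left (7>1); C at Center (3>1).
Nothing dominates C: A at Left (9>1); B at Left (9>7).

none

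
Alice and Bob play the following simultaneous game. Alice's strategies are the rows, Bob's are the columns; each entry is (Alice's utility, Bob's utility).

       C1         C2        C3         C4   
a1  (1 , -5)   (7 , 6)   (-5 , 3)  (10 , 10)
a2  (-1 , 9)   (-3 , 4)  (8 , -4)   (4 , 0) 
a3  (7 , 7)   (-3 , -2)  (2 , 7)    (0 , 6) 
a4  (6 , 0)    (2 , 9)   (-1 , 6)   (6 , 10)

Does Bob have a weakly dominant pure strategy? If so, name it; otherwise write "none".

C1 fails to dominate C2 at a1 (-5<6).
C2 fails to dominate C1 at a2 (4<9).
C3 fails to dominate C1 at a2 (-4<9).
C4 fails to dominate C1 at a2 (0<9).
No single strategy dominates all the others.

none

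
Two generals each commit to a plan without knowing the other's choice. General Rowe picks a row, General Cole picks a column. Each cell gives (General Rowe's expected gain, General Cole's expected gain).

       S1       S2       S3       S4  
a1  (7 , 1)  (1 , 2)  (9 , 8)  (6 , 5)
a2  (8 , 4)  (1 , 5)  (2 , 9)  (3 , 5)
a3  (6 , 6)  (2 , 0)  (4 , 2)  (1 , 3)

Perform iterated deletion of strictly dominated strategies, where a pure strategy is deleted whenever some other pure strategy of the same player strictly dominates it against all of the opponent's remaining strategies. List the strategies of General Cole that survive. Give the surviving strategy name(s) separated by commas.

Column S2 is eliminated: S3 beats it against every remaining row (a1: 8>2, a2: 9>5, a3: 2>0).
General Rowe's strategy a3 is strictly dominated by a1 (S1: 7>6, S3: 9>4, S4: 6>1) and is removed.
For General Cole, S3 strictly dominates S1 on the remaining rows (a1: 8>1, a2: 9>4); eliminate S1.
General Rowe's strategy a2 is strictly dominated by a1 (S3: 9>2, S4: 6>3) and is removed.
Column S4 is eliminated: S3 beats it against every remaining row (a1: 8>5).
Among the remaining strategies, none is strictly dominated by another pure strategy of the same player, so the elimination stops.
Surviving strategies — General Rowe: {a1}; General Cole: {S3}.

S3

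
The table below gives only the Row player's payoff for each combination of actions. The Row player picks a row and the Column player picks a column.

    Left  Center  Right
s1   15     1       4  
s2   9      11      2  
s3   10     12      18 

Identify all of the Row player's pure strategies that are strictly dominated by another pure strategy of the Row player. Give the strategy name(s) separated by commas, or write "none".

s1: no other strategy beats it everywhere (s2 at Left (15>9); s3 at Left (15>10)).
s2: dominated, since s3 does at least as well everywhere (Left: 10>9, Center: 12>11, Right: 18>2).
Nothing dominates s3: s1 at Center (12>1); s2 at Left (10>9).

s2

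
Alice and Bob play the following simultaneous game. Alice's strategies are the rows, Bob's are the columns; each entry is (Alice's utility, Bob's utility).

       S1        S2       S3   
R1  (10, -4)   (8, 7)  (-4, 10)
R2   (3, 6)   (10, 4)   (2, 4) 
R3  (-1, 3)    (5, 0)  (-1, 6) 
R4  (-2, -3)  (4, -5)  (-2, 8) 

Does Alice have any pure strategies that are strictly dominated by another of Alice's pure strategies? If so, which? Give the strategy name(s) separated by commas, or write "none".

R3, R4

R1 is not dominated — it holds its own against R2 at S1 (10>3); R3 at S1 (10>-1); R4 at S1 (10>-2).
R2: no other strategy beats it everywhere (R1 at S2 (10>8); R3 at S1 (3>-1); R4 at S1 (3>-2)).
R3 is strictly dominated by R2 (S1: 3>-1, S2: 10>5, S3: 2>-1).
R4: dominated, since R2 does at least as well everywhere (S1: 3>-2, S2: 10>4, S3: 2>-2).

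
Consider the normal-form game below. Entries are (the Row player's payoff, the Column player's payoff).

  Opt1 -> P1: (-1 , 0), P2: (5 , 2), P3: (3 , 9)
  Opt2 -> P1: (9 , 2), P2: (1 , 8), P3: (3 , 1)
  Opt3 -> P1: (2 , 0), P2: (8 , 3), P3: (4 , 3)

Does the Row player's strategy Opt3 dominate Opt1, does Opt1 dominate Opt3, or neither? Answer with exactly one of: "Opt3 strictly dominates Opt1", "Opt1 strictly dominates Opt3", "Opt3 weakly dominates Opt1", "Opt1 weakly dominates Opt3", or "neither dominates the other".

Opt3 strictly dominates Opt1

Compare Opt3 to Opt1 across each choice by the Column player: P1: 2>-1, P2: 8>5, P3: 4>3.
Every comparison favours Opt3, so Opt3 strictly dominates Opt1.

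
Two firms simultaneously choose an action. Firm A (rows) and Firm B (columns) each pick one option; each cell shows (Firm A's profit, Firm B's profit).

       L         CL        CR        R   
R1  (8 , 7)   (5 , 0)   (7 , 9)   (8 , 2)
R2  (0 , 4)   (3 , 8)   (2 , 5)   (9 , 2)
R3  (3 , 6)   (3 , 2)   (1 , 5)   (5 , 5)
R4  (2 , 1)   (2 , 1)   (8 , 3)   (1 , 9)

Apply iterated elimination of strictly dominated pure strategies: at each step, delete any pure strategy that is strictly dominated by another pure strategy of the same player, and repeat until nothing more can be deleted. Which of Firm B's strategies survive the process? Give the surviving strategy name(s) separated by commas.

CL, CR, R

Firm A's strategy R3 is strictly dominated by R1 (L: 8>3, CL: 5>3, CR: 7>1, R: 8>5) and is removed.
Firm B's strategy L is strictly dominated by CR (R1: 9>7, R2: 5>4, R4: 3>1) and is removed.
Among the remaining strategies, none is strictly dominated by another pure strategy of the same player, so the elimination stops.
Surviving strategies — Firm A: {R1, R2, R4}; Firm B: {CL, CR, R}.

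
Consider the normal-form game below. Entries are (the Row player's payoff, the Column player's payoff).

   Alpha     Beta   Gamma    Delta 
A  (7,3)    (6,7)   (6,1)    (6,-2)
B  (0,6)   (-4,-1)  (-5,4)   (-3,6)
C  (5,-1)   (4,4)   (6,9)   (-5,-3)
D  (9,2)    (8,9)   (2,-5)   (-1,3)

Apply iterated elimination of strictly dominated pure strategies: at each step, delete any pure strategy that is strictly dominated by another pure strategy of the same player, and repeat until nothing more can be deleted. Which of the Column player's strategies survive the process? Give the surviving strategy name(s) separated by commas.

For the Row player, A strictly dominates B on the remaining columns (Alpha: 7>0, Beta: 6>-4, Gamma: 6>-5, Delta: 6>-3); eliminate B.
For the Column player, Beta strictly dominates Alpha on the remaining rows (A: 7>3, C: 4>-1, D: 9>2); eliminate Alpha.
For the Column player, Beta strictly dominates Delta on the remaining rows (A: 7>-2, C: 4>-3, D: 9>3); eliminate Delta.
Among the remaining strategies, none is strictly dominated by another pure strategy of the same player, so the elimination stops.
Surviving strategies — the Row player: {A, C, D}; the Column player: {Beta, Gamma}.

Beta, Gamma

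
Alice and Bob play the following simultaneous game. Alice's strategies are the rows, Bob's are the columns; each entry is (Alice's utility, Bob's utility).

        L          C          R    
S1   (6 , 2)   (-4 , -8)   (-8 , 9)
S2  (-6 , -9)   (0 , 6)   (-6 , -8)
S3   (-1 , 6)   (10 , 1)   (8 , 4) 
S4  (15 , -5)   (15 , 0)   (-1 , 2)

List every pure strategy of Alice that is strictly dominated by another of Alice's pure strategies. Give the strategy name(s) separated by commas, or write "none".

S1: dominated, since S4 does at least as well everywhere (L: 15>6, C: 15>-4, R: -1>-8).
S3 strictly dominates S2 — L: -1>-6, C: 10>0, R: 8>-6.
S3: no other strategy beats it everywhere (S1 at C (10>-4); S2 at L (-1>-6); S4 at R (8>-1)).
Nothing dominates S4: S1 at L (15>6); S2 at L (15>-6); S3 at L (15>-1).

S1, S2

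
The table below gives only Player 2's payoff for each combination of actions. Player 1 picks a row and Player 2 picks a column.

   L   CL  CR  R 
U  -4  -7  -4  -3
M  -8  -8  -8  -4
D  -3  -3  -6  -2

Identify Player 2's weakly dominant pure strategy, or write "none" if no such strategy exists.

R vs L: U: -3>-4, M: -4>-8, D: -2>-3.
R vs CL: U: -3>-7, M: -4>-8, D: -2>-3.
R vs CR: U: -3>-4, M: -4>-8, D: -2>-6.
R is at least as good as every other strategy against every opponent action, so it is weakly dominant.

R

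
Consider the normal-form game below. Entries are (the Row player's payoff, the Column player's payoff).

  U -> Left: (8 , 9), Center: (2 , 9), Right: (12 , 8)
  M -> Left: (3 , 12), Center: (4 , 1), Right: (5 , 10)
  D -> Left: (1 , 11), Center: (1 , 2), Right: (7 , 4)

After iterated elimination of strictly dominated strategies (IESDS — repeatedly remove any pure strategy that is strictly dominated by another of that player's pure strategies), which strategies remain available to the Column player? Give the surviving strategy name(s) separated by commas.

Row D is eliminated: U beats it against every remaining column (Left: 8>1, Center: 2>1, Right: 12>7).
The Column player's strategy Right is strictly dominated by Left (U: 9>8, M: 12>10) and is removed.
Among the remaining strategies, none is strictly dominated by another pure strategy of the same player, so the elimination stops.
Surviving strategies — the Row player: {U, M}; the Column player: {Left, Center}.

Left, Center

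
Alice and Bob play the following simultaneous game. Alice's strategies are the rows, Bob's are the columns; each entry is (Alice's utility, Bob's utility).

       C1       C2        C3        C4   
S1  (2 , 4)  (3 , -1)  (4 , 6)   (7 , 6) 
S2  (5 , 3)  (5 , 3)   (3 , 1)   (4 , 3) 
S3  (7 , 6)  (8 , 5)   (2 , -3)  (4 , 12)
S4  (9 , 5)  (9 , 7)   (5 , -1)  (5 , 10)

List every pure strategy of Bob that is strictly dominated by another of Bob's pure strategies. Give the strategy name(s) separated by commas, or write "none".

none

C1: no other strategy beats it everywhere (C2 at S1 (4>-1); C3 at S2 (3>1); C4 at S2 (3=3)).
C2: no other strategy beats it everywhere (C1 at S2 (3=3); C3 at S2 (3>1); C4 at S2 (3=3)).
Nothing dominates C3: C1 at S1 (6>4); C2 at S1 (6>-1); C4 at S1 (6=6).
C4: no other strategy beats it everywhere (C1 at S1 (6>4); C2 at S1 (6>-1); C3 at S1 (6=6)).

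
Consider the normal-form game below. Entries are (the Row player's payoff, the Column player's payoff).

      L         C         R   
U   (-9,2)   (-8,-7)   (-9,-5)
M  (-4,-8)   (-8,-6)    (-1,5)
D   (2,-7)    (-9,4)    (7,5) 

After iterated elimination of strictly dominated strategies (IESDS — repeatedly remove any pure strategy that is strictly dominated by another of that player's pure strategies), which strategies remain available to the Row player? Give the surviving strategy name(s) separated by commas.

D

For the Column player, R strictly dominates C on the remaining rows (U: -5>-7, M: 5>-6, D: 5>4); eliminate C.
Row U is eliminated: M beats it against every remaining column (L: -4>-9, R: -1>-9).
The Row player's strategy M is strictly dominated by D (L: 2>-4, R: 7>-1) and is removed.
Column L is eliminated: R beats it against every remaining row (D: 5>-7).
Among the remaining strategies, none is strictly dominated by another pure strategy of the same player, so the elimination stops.
Surviving strategies — the Row player: {D}; the Column player: {R}.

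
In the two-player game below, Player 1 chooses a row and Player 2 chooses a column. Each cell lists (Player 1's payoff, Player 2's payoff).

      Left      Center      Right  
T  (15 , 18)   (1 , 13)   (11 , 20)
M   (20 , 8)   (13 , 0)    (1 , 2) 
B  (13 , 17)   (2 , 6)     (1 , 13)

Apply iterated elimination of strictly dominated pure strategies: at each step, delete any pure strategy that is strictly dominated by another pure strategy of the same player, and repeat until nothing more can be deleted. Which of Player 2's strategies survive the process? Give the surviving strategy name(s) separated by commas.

Column Center is eliminated: Left beats it against every remaining row (T: 18>13, M: 8>0, B: 17>6).
Row B is eliminated: T beats it against every remaining column (Left: 15>13, Right: 11>1).
Among the remaining strategies, none is strictly dominated by another pure strategy of the same player, so the elimination stops.
Surviving strategies — Player 1: {T, M}; Player 2: {Left, Right}.

Left, Right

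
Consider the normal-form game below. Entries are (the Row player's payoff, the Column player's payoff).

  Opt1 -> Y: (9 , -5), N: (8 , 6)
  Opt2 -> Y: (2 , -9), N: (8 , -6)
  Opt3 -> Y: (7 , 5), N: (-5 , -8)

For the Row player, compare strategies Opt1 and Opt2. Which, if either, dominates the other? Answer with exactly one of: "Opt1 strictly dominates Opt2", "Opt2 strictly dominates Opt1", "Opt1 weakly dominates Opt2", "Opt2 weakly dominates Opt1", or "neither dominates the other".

Opt1 weakly dominates Opt2

Opt1's payoffs vs Opt2's, by the Column player's action — Y: 9>2, N: 8=8.
Opt1 is at least as good everywhere and strictly better somewhere (tied only at N), so Opt1 weakly but not strictly dominates Opt2.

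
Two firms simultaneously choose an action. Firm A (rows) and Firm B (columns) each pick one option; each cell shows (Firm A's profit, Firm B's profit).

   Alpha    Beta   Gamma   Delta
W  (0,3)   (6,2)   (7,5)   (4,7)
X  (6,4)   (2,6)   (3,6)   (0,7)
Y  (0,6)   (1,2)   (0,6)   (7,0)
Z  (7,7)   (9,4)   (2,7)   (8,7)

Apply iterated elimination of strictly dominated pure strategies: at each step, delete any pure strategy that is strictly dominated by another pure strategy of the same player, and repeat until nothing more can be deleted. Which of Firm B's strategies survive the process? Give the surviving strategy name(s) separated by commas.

Alpha, Gamma, Delta

Firm A's strategy Y is strictly dominated by Z (Alpha: 7>0, Beta: 9>1, Gamma: 2>0, Delta: 8>7) and is removed.
For Firm B, Delta strictly dominates Beta on the remaining rows (W: 7>2, X: 7>6, Z: 7>4); eliminate Beta.
Among the remaining strategies, none is strictly dominated by another pure strategy of the same player, so the elimination stops.
Surviving strategies — Firm A: {W, X, Z}; Firm B: {Alpha, Gamma, Delta}.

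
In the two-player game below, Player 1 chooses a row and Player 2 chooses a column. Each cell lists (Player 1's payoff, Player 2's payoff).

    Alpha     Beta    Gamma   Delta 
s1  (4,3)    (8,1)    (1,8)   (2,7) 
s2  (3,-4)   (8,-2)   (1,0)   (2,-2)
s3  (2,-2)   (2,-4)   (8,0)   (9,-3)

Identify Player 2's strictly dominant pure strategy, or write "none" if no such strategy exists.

Gamma vs Alpha: s1: 8>3, s2: 0>-4, s3: 0>-2.
Gamma vs Beta: s1: 8>1, s2: 0>-2, s3: 0>-4.
Gamma vs Delta: s1: 8>7, s2: 0>-2, s3: 0>-3.
Gamma strictly beats every other strategy against every opponent action, so it is strictly dominant.

Gamma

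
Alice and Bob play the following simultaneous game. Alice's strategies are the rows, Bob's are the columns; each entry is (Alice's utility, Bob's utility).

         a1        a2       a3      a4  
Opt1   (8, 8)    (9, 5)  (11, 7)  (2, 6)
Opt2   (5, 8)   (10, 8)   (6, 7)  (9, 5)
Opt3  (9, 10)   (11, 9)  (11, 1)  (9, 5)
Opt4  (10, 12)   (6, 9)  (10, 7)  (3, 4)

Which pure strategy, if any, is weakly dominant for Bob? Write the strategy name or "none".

a1 vs a2: Opt1: 8>5, Opt2: 8=8, Opt3: 10>9, Opt4: 12>9.
a1 vs a3: Opt1: 8>7, Opt2: 8>7, Opt3: 10>1, Opt4: 12>7.
a1 vs a4: Opt1: 8>6, Opt2: 8>5, Opt3: 10>5, Opt4: 12>4.
a1 is at least as good as every other strategy against every opponent action, so it is weakly dominant.

a1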